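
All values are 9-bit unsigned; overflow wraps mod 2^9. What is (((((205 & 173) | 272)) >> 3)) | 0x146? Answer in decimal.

375

205 = 011001101
173 = 010101101
→ & → 010001101 = 141
272 = 100010000
→ | → 110011101 = 413
→ >> 3 → 000110011 = 51
0x146 = 101000110
→ | → 101110111 = 375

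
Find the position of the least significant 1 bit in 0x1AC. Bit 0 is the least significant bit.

2

0x1AC = 110101100
Trailing zeros: 2, so the lowest set bit is bit 2 (value 4).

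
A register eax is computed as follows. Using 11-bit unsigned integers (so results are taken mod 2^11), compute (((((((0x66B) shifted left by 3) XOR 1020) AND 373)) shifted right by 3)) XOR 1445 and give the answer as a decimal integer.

0x66B = 11001101011
→ shifted left by 3 (mod 2^11) → 01101011000 = 856
1020 = 01111111100
→ XOR → 00010100100 = 164
373 = 00101110101
→ AND → 00000100100 = 36
→ shifted right by 3 → 00000000100 = 4
1445 = 10110100101
→ XOR → 10110100001 = 1441

1441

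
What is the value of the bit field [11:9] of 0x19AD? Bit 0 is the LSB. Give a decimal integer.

v = 01100110101101
Shift right by 9: 01100
Mask low 3 bits: 100 = 4

4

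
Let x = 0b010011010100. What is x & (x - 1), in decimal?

x = 10011010100 = 1236
x - 1 = 10011010011
AND   = 10011010000 = 1232
(x & (x - 1) clears the lowest set bit of x.)

1232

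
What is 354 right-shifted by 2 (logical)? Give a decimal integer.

88

354 = 101100010
shift right by 2 → 001011000 = 88
(equivalently, floor(354 / 4))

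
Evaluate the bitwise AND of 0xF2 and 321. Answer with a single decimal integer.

64

0xF2 = 011110010
321 = 101000001
AND → 001000000 = 64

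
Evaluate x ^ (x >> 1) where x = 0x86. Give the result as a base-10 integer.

197

x = 10000110 = 134
x>>1 = 01000011
XOR  = 11000101 = 197
(x ^ (x >> 1) gives the standard binary-reflected Gray code of x.)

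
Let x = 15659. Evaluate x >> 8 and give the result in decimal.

61

15659 = 11110100101011
shift right by 8 → 00000000111101 = 61
(equivalently, floor(15659 / 256))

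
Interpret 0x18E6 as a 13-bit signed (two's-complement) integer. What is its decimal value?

-1818

pattern = 1100011100110 (MSB is 1 ⇒ negative)
Invert: 0011100011001, add 1 → 0011100011010 = 1818, so the value is -1818.
(Equivalently: 6374 - 2^13 = 6374 - 8192 = -1818.)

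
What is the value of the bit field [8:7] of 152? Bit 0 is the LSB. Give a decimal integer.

1

v = 0010011000
Shift right by 7: 001
Mask low 2 bits: 01 = 1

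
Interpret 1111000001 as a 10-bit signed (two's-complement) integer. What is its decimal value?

pattern = 1111000001 (MSB is 1 ⇒ negative)
Invert: 0000111110, add 1 → 0000111111 = 63, so the value is -63.
(Equivalently: 961 - 2^10 = 961 - 1024 = -63.)

-63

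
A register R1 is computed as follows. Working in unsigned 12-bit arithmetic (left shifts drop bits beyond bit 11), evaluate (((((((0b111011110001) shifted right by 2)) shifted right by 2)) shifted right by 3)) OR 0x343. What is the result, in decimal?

863

0b111011110001 = 111011110001
→ shifted right by 2 → 001110111100 = 956
→ shifted right by 2 → 000011101111 = 239
→ shifted right by 3 → 000000011101 = 29
0x343 = 001101000011
→ OR → 001101011111 = 863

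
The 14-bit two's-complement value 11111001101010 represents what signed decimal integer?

-406

pattern = 11111001101010 (MSB is 1 ⇒ negative)
Invert: 00000110010101, add 1 → 00000110010110 = 406, so the value is -406.
(Equivalently: 15978 - 2^14 = 15978 - 16384 = -406.)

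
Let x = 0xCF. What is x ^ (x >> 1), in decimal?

x = 11001111 = 207
x>>1 = 01100111
XOR  = 10101000 = 168
(x ^ (x >> 1) gives the standard binary-reflected Gray code of x.)

168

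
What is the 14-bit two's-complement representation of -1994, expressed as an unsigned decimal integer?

14390

1994 in 14 bits: 00011111001010
Invert: 11100000110101
Add 1:  11100000110110 = 14390
(Check: 2^14 - 1994 = 16384 - 1994 = 14390.)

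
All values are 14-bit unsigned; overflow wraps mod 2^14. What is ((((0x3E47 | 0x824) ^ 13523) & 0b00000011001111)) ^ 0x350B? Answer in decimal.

0x3E47 = 11111001000111
0x824 = 00100000100100
→ | → 11111001100111 = 15975
13523 = 11010011010011
→ ^ → 00101010110100 = 2740
0b00000011001111 = 00000011001111
→ & → 00000010000100 = 132
0x350B = 11010100001011
→ ^ → 11010110001111 = 13711

13711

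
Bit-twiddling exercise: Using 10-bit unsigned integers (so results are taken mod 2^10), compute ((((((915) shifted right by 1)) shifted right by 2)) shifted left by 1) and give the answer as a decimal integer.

915 = 1110010011
→ shifted right by 1 → 0111001001 = 457
→ shifted right by 2 → 0001110010 = 114
→ shifted left by 1 (mod 2^10) → 0011100100 = 228

228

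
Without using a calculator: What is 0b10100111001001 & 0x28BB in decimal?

10377

a = 10100111001001
0x28BB = 10100010111011
AND → 10100010001001 = 10377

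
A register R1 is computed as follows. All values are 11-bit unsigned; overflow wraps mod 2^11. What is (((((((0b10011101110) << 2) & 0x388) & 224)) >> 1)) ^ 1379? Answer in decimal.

1315

0b10011101110 = 10011101110
→ << 2 (mod 2^11) → 01110111000 = 952
0x388 = 01110001000
→ & → 01110001000 = 904
224 = 00011100000
→ & → 00010000000 = 128
→ >> 1 → 00001000000 = 64
1379 = 10101100011
→ ^ → 10100100011 = 1315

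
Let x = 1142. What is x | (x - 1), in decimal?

1143

x = 10001110110 = 1142
x - 1 = 10001110101
OR    = 10001110111 = 1143
(x | (x - 1) sets all bits below the lowest set bit.)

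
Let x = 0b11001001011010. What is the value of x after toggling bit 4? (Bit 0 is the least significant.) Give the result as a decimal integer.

12874

x = 11001001011010
bit 4 is currently 1; toggle it via x ^ (1 << 4) = x ^ 16
→ 11001001001010 = 12874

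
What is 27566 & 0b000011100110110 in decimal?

806

27566 = 110101110101110
b = 000011100110110
AND → 000001100100110 = 806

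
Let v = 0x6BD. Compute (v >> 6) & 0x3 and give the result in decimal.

v = 11010111101
Shift right by 6: 11010
Mask low 2 bits: 10 = 2

2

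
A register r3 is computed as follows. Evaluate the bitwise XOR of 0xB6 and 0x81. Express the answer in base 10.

55

0xB6 = 10110110
0x81 = 10000001
XOR → 00110111 = 55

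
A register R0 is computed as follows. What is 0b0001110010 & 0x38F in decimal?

2

a = 0001110010
0x38F = 1110001111
AND → 0000000010 = 2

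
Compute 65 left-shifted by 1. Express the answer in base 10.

65 = 01000001
shift left by 1 → 10000010 = 130
(equivalently, 65 × 2^1 = 65 × 2)

130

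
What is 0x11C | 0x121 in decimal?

317

0x11C = 100011100
0x121 = 100100001
 OR → 100111101 = 317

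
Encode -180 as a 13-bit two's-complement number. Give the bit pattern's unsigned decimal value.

8012

180 in 13 bits: 0000010110100
Invert: 1111101001011
Add 1:  1111101001100 = 8012
(Check: 2^13 - 180 = 8192 - 180 = 8012.)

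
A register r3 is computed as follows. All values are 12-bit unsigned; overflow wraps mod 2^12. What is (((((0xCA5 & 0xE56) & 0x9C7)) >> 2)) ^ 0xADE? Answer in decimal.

2271

0xCA5 = 110010100101
0xE56 = 111001010110
→ & → 110000000100 = 3076
0x9C7 = 100111000111
→ & → 100000000100 = 2052
→ >> 2 → 001000000001 = 513
0xADE = 101011011110
→ ^ → 100011011111 = 2271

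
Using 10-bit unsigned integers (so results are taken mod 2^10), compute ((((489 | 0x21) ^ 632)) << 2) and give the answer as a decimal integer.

489 = 0111101001
0x21 = 0000100001
→ | → 0111101001 = 489
632 = 1001111000
→ ^ → 1110010001 = 913
→ << 2 (mod 2^10) → 1001000100 = 580

580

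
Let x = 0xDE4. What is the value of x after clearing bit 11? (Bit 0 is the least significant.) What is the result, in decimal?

1508

x = 0110111100100
bit 11 is currently 1; clear it via x & ~(1 << 11) = x & ~2048
→ 0010111100100 = 1508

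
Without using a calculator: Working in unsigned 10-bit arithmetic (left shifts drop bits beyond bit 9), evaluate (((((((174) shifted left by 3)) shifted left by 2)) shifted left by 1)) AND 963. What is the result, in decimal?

174 = 0010101110
→ shifted left by 3 (mod 2^10) → 0101110000 = 368
→ shifted left by 2 (mod 2^10) → 0111000000 = 448
→ shifted left by 1 (mod 2^10) → 1110000000 = 896
963 = 1111000011
→ AND → 1110000000 = 896

896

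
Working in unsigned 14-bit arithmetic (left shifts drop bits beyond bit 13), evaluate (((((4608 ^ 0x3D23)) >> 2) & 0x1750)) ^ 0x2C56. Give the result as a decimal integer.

12054

4608 = 01001000000000
0x3D23 = 11110100100011
→ ^ → 10111100100011 = 12067
→ >> 2 → 00101111001000 = 3016
0x1750 = 01011101010000
→ & → 00001101000000 = 832
0x2C56 = 10110001010110
→ ^ → 10111100010110 = 12054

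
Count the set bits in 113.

113 = 1110001
Count the 1s: 1 + 1 + 1 + 1 = 4

4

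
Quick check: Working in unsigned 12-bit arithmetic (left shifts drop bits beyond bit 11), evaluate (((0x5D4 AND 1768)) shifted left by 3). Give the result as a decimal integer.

1536

0x5D4 = 010111010100
1768 = 011011101000
→ AND → 010011000000 = 1216
→ shifted left by 3 (mod 2^12) → 011000000000 = 1536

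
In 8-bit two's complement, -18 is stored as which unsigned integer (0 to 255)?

18 in 8 bits: 00010010
Invert: 11101101
Add 1:  11101110 = 238
(Check: 2^8 - 18 = 256 - 18 = 238.)

238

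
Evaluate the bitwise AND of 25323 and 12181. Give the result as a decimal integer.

8833

25323 = 110001011101011
12181 = 010111110010101
AND → 010001010000001 = 8833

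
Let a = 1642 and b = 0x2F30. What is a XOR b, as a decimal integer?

1642 = 00011001101010
0x2F30 = 10111100110000
XOR → 10100101011010 = 10586

10586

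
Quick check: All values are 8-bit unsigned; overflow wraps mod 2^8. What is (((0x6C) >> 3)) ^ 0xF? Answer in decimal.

2

0x6C = 01101100
→ >> 3 → 00001101 = 13
0xF = 00001111
→ ^ → 00000010 = 2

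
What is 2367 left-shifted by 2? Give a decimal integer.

9468

2367 = 00100100111111
shift left by 2 → 10010011111100 = 9468
(equivalently, 2367 × 2^2 = 2367 × 4)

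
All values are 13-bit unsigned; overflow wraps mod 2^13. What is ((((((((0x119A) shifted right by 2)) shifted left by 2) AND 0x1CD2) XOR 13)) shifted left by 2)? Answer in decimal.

628

0x119A = 1000110011010
→ shifted right by 2 → 0010001100110 = 1126
→ shifted left by 2 (mod 2^13) → 1000110011000 = 4504
0x1CD2 = 1110011010010
→ AND → 1000010010000 = 4240
13 = 0000000001101
→ XOR → 1000010011101 = 4253
→ shifted left by 2 (mod 2^13) → 0001001110100 = 628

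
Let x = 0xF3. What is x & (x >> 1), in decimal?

x = 11110011 = 243
x>>1 = 01111001
AND  = 01110001 = 113
(x & (x >> 1) has a 1 wherever x has two consecutive 1 bits.)

113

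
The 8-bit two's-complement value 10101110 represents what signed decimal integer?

-82

pattern = 10101110 (MSB is 1 ⇒ negative)
Invert: 01010001, add 1 → 01010010 = 82, so the value is -82.
(Equivalently: 174 - 2^8 = 174 - 256 = -82.)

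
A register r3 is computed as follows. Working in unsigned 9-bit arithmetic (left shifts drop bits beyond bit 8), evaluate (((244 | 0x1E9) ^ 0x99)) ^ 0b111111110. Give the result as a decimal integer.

244 = 011110100
0x1E9 = 111101001
→ | → 111111101 = 509
0x99 = 010011001
→ ^ → 101100100 = 356
0b111111110 = 111111110
→ ^ → 010011010 = 154

154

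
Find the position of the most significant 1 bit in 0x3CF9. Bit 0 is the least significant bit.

13

0x3CF9 = 11110011111001
The topmost 1 is at position 13 (since 2^13 = 8192 ≤ 15609 < 16384).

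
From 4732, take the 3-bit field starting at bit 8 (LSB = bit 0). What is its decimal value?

2

v = 01001001111100
Shift right by 8: 010010
Mask low 3 bits: 010 = 2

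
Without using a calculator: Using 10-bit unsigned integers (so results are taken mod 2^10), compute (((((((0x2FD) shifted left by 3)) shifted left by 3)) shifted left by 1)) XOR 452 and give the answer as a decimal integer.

0x2FD = 1011111101
→ shifted left by 3 (mod 2^10) → 1111101000 = 1000
→ shifted left by 3 (mod 2^10) → 1101000000 = 832
→ shifted left by 1 (mod 2^10) → 1010000000 = 640
452 = 0111000100
→ XOR → 1101000100 = 836

836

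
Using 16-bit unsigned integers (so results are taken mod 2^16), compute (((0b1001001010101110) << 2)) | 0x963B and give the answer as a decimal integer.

57019

0b1001001010101110 = 1001001010101110
→ << 2 (mod 2^16) → 0100101010111000 = 19128
0x963B = 1001011000111011
→ | → 1101111010111011 = 57019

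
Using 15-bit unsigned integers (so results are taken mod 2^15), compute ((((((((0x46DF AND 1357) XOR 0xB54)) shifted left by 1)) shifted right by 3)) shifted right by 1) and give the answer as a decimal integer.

483

0x46DF = 100011011011111
1357 = 000010101001101
→ AND → 000010001001101 = 1101
0xB54 = 000101101010100
→ XOR → 000111100011001 = 3865
→ shifted left by 1 (mod 2^15) → 001111000110010 = 7730
→ shifted right by 3 → 000001111000110 = 966
→ shifted right by 1 → 000000111100011 = 483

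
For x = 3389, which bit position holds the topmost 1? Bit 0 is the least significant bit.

3389 = 110100111101
The topmost 1 is at position 11 (since 2^11 = 2048 ≤ 3389 < 4096).

11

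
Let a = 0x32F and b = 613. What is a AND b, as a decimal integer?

0x32F = 1100101111
613 = 1001100101
AND → 1000100101 = 549

549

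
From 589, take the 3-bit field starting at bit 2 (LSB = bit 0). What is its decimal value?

v = 1001001101
Shift right by 2: 10010011
Mask low 3 bits: 011 = 3

3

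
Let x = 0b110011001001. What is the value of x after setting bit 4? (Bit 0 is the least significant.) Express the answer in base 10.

3289

x = 110011001001
bit 4 is currently 0; set it via x | (1 << 4) = x | 16
→ 110011011001 = 3289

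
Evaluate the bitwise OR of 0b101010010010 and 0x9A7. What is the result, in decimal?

a = 101010010010
0x9A7 = 100110100111
 OR → 101110110111 = 2999

2999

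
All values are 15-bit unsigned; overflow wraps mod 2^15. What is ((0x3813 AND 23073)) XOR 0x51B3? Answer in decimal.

18866

0x3813 = 011100000010011
23073 = 101101000100001
→ AND → 001100000000001 = 6145
0x51B3 = 101000110110011
→ XOR → 100100110110010 = 18866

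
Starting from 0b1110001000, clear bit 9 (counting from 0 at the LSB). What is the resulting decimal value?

x = 1110001000
bit 9 is currently 1; clear it via x & ~(1 << 9) = x & ~512
→ 0110001000 = 392

392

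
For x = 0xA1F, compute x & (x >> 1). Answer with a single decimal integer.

15

x = 101000011111 = 2591
x>>1 = 010100001111
AND  = 000000001111 = 15
(x & (x >> 1) has a 1 wherever x has two consecutive 1 bits.)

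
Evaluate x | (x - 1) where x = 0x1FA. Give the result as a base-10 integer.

x = 111111010 = 506
x - 1 = 111111001
OR    = 111111011 = 507
(x | (x - 1) sets all bits below the lowest set bit.)

507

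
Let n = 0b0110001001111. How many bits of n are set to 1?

7

n = 110001001111
Count the 1s: 1 + 1 + 1 + 1 + 1 + 1 + 1 = 7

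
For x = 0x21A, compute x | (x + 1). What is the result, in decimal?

x = 1000011010 = 538
x + 1 = 1000011011
OR    = 1000011011 = 539
(x | (x + 1) sets the lowest cleared bit.)

539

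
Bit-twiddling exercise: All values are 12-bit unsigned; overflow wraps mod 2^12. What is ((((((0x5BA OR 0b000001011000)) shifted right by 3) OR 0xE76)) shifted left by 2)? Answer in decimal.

3068

0x5BA = 010110111010
0b000001011000 = 000001011000
→ OR → 010111111010 = 1530
→ shifted right by 3 → 000010111111 = 191
0xE76 = 111001110110
→ OR → 111011111111 = 3839
→ shifted left by 2 (mod 2^12) → 101111111100 = 3068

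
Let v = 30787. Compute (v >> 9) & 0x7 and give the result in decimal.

v = 111100001000011
Shift right by 9: 111100
Mask low 3 bits: 100 = 4

4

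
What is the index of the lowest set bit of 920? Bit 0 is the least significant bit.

3

920 = 1110011000
Trailing zeros: 3, so the lowest set bit is bit 3 (value 8).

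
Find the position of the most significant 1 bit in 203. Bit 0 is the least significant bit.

203 = 11001011
The topmost 1 is at position 7 (since 2^7 = 128 ≤ 203 < 256).

7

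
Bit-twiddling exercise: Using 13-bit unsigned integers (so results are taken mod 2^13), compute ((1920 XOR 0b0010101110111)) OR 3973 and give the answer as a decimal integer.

4087

1920 = 0011110000000
0b0010101110111 = 0010101110111
→ XOR → 0001011110111 = 759
3973 = 0111110000101
→ OR → 0111111110111 = 4087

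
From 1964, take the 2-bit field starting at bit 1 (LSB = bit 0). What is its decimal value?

2

v = 011110101100
Shift right by 1: 01111010110
Mask low 2 bits: 10 = 2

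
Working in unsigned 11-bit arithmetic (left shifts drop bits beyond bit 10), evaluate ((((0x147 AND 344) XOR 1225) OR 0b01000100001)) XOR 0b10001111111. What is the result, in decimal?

0x147 = 00101000111
344 = 00101011000
→ AND → 00101000000 = 320
1225 = 10011001001
→ XOR → 10110001001 = 1417
0b01000100001 = 01000100001
→ OR → 11110101001 = 1961
0b10001111111 = 10001111111
→ XOR → 01111010110 = 982

982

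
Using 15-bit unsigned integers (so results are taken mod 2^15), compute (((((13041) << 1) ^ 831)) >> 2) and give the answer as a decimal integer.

13041 = 011001011110001
→ << 1 (mod 2^15) → 110010111100010 = 26082
831 = 000001100111111
→ ^ → 110011011011101 = 26333
→ >> 2 → 001100110110111 = 6583

6583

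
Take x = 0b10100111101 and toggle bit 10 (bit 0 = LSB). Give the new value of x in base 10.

x = 10100111101
bit 10 is currently 1; toggle it via x ^ (1 << 10) = x ^ 1024
→ 00100111101 = 317

317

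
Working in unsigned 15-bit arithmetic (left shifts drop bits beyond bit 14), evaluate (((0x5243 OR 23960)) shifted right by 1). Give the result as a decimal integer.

0x5243 = 101001001000011
23960 = 101110110011000
→ OR → 101111111011011 = 24539
→ shifted right by 1 → 010111111101101 = 12269

12269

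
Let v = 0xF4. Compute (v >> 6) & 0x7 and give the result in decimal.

v = 011110100
Shift right by 6: 011
Mask low 3 bits: 011 = 3

3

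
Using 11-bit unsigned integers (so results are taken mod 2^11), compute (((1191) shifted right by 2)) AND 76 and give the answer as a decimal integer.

8

1191 = 10010100111
→ shifted right by 2 → 00100101001 = 297
76 = 00001001100
→ AND → 00000001000 = 8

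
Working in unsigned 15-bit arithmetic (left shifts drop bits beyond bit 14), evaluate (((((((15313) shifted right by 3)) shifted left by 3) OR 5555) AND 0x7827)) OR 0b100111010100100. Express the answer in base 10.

32423

15313 = 011101111010001
→ shifted right by 3 → 000011101111010 = 1914
→ shifted left by 3 (mod 2^15) → 011101111010000 = 15312
5555 = 001010110110011
→ OR → 011111111110011 = 16371
0x7827 = 111100000100111
→ AND → 011100000100011 = 14371
0b100111010100100 = 100111010100100
→ OR → 111111010100111 = 32423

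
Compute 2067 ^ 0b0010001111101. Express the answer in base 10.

2067 = 100000010011
b = 010001111101
XOR → 110001101110 = 3182

3182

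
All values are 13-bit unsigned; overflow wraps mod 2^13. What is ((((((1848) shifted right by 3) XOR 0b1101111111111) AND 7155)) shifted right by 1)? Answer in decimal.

3464

1848 = 0011100111000
→ shifted right by 3 → 0000011100111 = 231
0b1101111111111 = 1101111111111
→ XOR → 1101100011000 = 6936
7155 = 1101111110011
→ AND → 1101100010000 = 6928
→ shifted right by 1 → 0110110001000 = 3464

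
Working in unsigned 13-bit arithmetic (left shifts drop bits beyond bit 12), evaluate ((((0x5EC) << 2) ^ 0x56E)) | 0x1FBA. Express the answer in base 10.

0x5EC = 0010111101100
→ << 2 (mod 2^13) → 1011110110000 = 6064
0x56E = 0010101101110
→ ^ → 1001011011110 = 4830
0x1FBA = 1111110111010
→ | → 1111111111110 = 8190

8190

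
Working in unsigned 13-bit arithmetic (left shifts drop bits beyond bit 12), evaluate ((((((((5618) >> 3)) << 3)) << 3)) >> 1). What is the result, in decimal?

1984

5618 = 1010111110010
→ >> 3 → 0001010111110 = 702
→ << 3 (mod 2^13) → 1010111110000 = 5616
→ << 3 (mod 2^13) → 0111110000000 = 3968
→ >> 1 → 0011111000000 = 1984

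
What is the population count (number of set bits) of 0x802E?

0x802E = 1000000000101110
Count the 1s: 1 + 1 + 1 + 1 + 1 = 5

5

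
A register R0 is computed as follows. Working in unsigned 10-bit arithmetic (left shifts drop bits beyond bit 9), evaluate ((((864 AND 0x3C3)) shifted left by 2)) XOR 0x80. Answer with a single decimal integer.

864 = 1101100000
0x3C3 = 1111000011
→ AND → 1101000000 = 832
→ shifted left by 2 (mod 2^10) → 0100000000 = 256
0x80 = 0010000000
→ XOR → 0110000000 = 384

384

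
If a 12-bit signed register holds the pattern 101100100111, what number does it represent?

pattern = 101100100111 (MSB is 1 ⇒ negative)
Invert: 010011011000, add 1 → 010011011001 = 1241, so the value is -1241.
(Equivalently: 2855 - 2^12 = 2855 - 4096 = -1241.)

-1241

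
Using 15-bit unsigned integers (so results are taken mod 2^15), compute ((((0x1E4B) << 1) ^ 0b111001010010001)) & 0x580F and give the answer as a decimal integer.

18439

0x1E4B = 001111001001011
→ << 1 (mod 2^15) → 011110010010110 = 15510
0b111001010010001 = 111001010010001
→ ^ → 100111000000111 = 19975
0x580F = 101100000001111
→ & → 100100000000111 = 18439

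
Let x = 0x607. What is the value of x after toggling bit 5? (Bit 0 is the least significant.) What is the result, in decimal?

x = 11000000111
bit 5 is currently 0; toggle it via x ^ (1 << 5) = x ^ 32
→ 11000100111 = 1575

1575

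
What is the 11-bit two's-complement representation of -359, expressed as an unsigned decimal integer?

1689

359 in 11 bits: 00101100111
Invert: 11010011000
Add 1:  11010011001 = 1689
(Check: 2^11 - 359 = 2048 - 359 = 1689.)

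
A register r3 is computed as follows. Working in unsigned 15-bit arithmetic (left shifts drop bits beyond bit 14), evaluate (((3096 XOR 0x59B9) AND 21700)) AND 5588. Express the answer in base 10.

3096 = 000110000011000
0x59B9 = 101100110111001
→ XOR → 101010110100001 = 21921
21700 = 101010011000100
→ AND → 101010010000000 = 21632
5588 = 001010111010100
→ AND → 001010010000000 = 5248

5248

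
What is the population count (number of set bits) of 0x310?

3

0x310 = 1100010000
Count the 1s: 1 + 1 + 1 = 3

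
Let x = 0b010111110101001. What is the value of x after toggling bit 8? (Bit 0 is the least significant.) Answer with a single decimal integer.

x = 010111110101001
bit 8 is currently 1; toggle it via x ^ (1 << 8) = x ^ 256
→ 010111010101001 = 11945

11945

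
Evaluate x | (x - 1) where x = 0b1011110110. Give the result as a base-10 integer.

x = 1011110110 = 758
x - 1 = 1011110101
OR    = 1011110111 = 759
(x | (x - 1) sets all bits below the lowest set bit.)

759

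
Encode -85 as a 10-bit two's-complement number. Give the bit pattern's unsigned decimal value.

85 in 10 bits: 0001010101
Invert: 1110101010
Add 1:  1110101011 = 939
(Check: 2^10 - 85 = 1024 - 85 = 939.)

939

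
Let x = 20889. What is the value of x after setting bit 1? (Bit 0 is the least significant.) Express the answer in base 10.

x = 101000110011001
bit 1 is currently 0; set it via x | (1 << 1) = x | 2
→ 101000110011011 = 20891

20891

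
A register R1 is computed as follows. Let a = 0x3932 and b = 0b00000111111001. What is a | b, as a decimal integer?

0x3932 = 11100100110010
b = 00000111111001
 OR → 11100111111011 = 14843

14843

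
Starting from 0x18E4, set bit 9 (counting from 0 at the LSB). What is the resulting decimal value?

6884

x = 01100011100100
bit 9 is currently 0; set it via x | (1 << 9) = x | 512
→ 01101011100100 = 6884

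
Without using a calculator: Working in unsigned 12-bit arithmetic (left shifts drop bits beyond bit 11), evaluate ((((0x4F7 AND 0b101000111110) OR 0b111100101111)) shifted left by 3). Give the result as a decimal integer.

2552

0x4F7 = 010011110111
0b101000111110 = 101000111110
→ AND → 000000110110 = 54
0b111100101111 = 111100101111
→ OR → 111100111111 = 3903
→ shifted left by 3 (mod 2^12) → 100111111000 = 2552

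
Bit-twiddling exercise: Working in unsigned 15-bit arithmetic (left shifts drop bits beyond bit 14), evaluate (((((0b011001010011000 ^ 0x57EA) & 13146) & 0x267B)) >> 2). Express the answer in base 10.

2068

0b011001010011000 = 011001010011000
0x57EA = 101011111101010
→ ^ → 110010101110010 = 25970
13146 = 011001101011010
→ & → 010000101010010 = 8530
0x267B = 010011001111011
→ & → 010000001010010 = 8274
→ >> 2 → 000100000010100 = 2068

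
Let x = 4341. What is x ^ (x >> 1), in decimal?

x = 1000011110101 = 4341
x>>1 = 0100001111010
XOR  = 1100010001111 = 6287
(x ^ (x >> 1) gives the standard binary-reflected Gray code of x.)

6287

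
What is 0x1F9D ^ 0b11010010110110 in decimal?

0x1F9D = 01111110011101
b = 11010010110110
XOR → 10101100101011 = 11051

11051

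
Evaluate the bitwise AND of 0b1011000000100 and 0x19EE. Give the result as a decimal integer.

4100

a = 1011000000100
0x19EE = 1100111101110
AND → 1000000000100 = 4100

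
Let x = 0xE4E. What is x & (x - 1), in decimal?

x = 111001001110 = 3662
x - 1 = 111001001101
AND   = 111001001100 = 3660
(x & (x - 1) clears the lowest set bit of x.)

3660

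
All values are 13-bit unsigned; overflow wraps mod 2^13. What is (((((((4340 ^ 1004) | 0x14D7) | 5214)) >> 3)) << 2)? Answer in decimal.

4340 = 1000011110100
1004 = 0001111101100
→ ^ → 1001100011000 = 4888
0x14D7 = 1010011010111
→ | → 1011111011111 = 6111
5214 = 1010001011110
→ | → 1011111011111 = 6111
→ >> 3 → 0001011111011 = 763
→ << 2 (mod 2^13) → 0101111101100 = 3052

3052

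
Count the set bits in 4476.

4476 = 1000101111100
Count the 1s: 1 + 1 + 1 + 1 + 1 + 1 + 1 = 7

7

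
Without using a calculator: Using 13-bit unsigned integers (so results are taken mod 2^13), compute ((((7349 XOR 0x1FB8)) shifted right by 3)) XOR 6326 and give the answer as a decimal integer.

6359

7349 = 1110010110101
0x1FB8 = 1111110111000
→ XOR → 0001100001101 = 781
→ shifted right by 3 → 0000001100001 = 97
6326 = 1100010110110
→ XOR → 1100011010111 = 6359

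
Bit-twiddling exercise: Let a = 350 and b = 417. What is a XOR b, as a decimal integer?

350 = 101011110
417 = 110100001
XOR → 011111111 = 255

255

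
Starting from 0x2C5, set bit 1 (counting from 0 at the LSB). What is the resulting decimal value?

x = 1011000101
bit 1 is currently 0; set it via x | (1 << 1) = x | 2
→ 1011000111 = 711

711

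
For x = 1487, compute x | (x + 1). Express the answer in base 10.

1503

x = 10111001111 = 1487
x + 1 = 10111010000
OR    = 10111011111 = 1503
(x | (x + 1) sets the lowest cleared bit.)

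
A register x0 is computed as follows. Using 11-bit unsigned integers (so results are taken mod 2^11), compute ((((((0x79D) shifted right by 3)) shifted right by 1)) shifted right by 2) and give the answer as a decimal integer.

0x79D = 11110011101
→ shifted right by 3 → 00011110011 = 243
→ shifted right by 1 → 00001111001 = 121
→ shifted right by 2 → 00000011110 = 30

30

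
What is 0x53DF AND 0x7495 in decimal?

0x53DF = 101001111011111
0x7495 = 111010010010101
AND → 101000010010101 = 20629

20629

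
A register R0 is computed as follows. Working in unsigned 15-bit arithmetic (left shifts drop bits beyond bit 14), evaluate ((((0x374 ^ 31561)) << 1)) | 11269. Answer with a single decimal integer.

31871

0x374 = 000001101110100
31561 = 111101101001001
→ ^ → 111100000111101 = 30781
→ << 1 (mod 2^15) → 111000001111010 = 28794
11269 = 010110000000101
→ | → 111110001111111 = 31871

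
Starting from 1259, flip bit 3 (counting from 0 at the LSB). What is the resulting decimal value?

x = 010011101011
bit 3 is currently 1; toggle it via x ^ (1 << 3) = x ^ 8
→ 010011100011 = 1251

1251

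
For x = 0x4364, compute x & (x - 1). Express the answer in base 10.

17248

x = 100001101100100 = 17252
x - 1 = 100001101100011
AND   = 100001101100000 = 17248
(x & (x - 1) clears the lowest set bit of x.)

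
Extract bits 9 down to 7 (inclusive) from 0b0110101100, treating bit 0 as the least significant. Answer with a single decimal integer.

3

v = 0110101100
Shift right by 7: 011
Mask low 3 bits: 011 = 3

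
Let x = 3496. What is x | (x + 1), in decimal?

x = 110110101000 = 3496
x + 1 = 110110101001
OR    = 110110101001 = 3497
(x | (x + 1) sets the lowest cleared bit.)

3497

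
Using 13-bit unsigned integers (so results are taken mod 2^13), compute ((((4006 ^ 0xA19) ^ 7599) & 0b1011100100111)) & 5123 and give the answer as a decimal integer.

4096

4006 = 0111110100110
0xA19 = 0101000011001
→ ^ → 0010110111111 = 1471
7599 = 1110110101111
→ ^ → 1100000010000 = 6160
0b1011100100111 = 1011100100111
→ & → 1000000000000 = 4096
5123 = 1010000000011
→ & → 1000000000000 = 4096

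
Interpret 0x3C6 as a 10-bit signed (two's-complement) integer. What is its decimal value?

pattern = 1111000110 (MSB is 1 ⇒ negative)
Invert: 0000111001, add 1 → 0000111010 = 58, so the value is -58.
(Equivalently: 966 - 2^10 = 966 - 1024 = -58.)

-58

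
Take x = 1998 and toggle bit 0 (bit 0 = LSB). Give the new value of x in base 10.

x = 11111001110
bit 0 is currently 0; toggle it via x ^ (1 << 0) = x ^ 1
→ 11111001111 = 1999

1999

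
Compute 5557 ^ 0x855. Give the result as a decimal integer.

5557 = 1010110110101
0x855 = 0100001010101
XOR → 1110111100000 = 7648

7648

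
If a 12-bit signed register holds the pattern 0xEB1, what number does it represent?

pattern = 111010110001 (MSB is 1 ⇒ negative)
Invert: 000101001110, add 1 → 000101001111 = 335, so the value is -335.
(Equivalently: 3761 - 2^12 = 3761 - 4096 = -335.)

-335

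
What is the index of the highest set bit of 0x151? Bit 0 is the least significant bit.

0x151 = 101010001
The topmost 1 is at position 8 (since 2^8 = 256 ≤ 337 < 512).

8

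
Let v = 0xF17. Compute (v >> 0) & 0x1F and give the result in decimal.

v = 111100010111
Shift right by 0: 111100010111
Mask low 5 bits: 10111 = 23

23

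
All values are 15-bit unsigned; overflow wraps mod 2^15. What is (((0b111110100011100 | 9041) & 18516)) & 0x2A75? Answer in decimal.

0b111110100011100 = 111110100011100
9041 = 010001101010001
→ | → 111111101011101 = 32605
18516 = 100100001010100
→ & → 100100001010100 = 18516
0x2A75 = 010101001110101
→ & → 000100001010100 = 2132

2132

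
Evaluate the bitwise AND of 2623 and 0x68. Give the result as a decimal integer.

40

2623 = 101000111111
0x68 = 000001101000
AND → 000000101000 = 40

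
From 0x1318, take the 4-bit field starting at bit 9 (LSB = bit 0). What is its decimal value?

9

v = 01001100011000
Shift right by 9: 01001
Mask low 4 bits: 1001 = 9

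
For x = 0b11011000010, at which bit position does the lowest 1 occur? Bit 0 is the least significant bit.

1

0b11011000010 = 11011000010
Trailing zeros: 1, so the lowest set bit is bit 1 (value 2).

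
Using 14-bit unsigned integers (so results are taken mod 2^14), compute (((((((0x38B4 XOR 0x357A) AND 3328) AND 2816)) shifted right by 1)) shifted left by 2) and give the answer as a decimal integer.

0x38B4 = 11100010110100
0x357A = 11010101111010
→ XOR → 00110111001110 = 3534
3328 = 00110100000000
→ AND → 00110100000000 = 3328
2816 = 00101100000000
→ AND → 00100100000000 = 2304
→ shifted right by 1 → 00010010000000 = 1152
→ shifted left by 2 (mod 2^14) → 01001000000000 = 4608

4608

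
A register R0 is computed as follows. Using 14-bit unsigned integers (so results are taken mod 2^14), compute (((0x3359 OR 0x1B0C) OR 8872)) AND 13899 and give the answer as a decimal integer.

12873

0x3359 = 11001101011001
0x1B0C = 01101100001100
→ OR → 11101101011101 = 15197
8872 = 10001010101000
→ OR → 11101111111101 = 15357
13899 = 11011001001011
→ AND → 11001001001001 = 12873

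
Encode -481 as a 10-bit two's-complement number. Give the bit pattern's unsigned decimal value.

481 in 10 bits: 0111100001
Invert: 1000011110
Add 1:  1000011111 = 543
(Check: 2^10 - 481 = 1024 - 481 = 543.)

543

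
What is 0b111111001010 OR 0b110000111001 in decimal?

a = 111111001010
b = 110000111001
 OR → 111111111011 = 4091

4091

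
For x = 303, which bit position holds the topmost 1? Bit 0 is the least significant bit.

8

303 = 100101111
The topmost 1 is at position 8 (since 2^8 = 256 ≤ 303 < 512).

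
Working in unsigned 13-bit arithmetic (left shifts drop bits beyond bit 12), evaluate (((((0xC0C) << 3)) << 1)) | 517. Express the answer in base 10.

709

0xC0C = 0110000001100
→ << 3 (mod 2^13) → 0000001100000 = 96
→ << 1 (mod 2^13) → 0000011000000 = 192
517 = 0001000000101
→ | → 0001011000101 = 709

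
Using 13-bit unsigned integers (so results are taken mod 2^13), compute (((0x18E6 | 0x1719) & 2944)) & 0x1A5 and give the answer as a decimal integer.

384

0x18E6 = 1100011100110
0x1719 = 1011100011001
→ | → 1111111111111 = 8191
2944 = 0101110000000
→ & → 0101110000000 = 2944
0x1A5 = 0000110100101
→ & → 0000110000000 = 384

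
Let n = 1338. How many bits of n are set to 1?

6

1338 = 10100111010
Count the 1s: 1 + 1 + 1 + 1 + 1 + 1 = 6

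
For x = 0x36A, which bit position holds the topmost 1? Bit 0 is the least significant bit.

0x36A = 1101101010
The topmost 1 is at position 9 (since 2^9 = 512 ≤ 874 < 1024).

9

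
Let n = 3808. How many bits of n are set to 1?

3808 = 111011100000
Count the 1s: 1 + 1 + 1 + 1 + 1 + 1 = 6

6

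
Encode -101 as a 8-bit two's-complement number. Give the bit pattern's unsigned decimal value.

155

101 in 8 bits: 01100101
Invert: 10011010
Add 1:  10011011 = 155
(Check: 2^8 - 101 = 256 - 101 = 155.)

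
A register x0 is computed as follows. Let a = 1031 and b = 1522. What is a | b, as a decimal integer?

1527

1031 = 10000000111
1522 = 10111110010
 OR → 10111110111 = 1527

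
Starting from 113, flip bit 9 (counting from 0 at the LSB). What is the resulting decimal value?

x = 0001110001
bit 9 is currently 0; toggle it via x ^ (1 << 9) = x ^ 512
→ 1001110001 = 625

625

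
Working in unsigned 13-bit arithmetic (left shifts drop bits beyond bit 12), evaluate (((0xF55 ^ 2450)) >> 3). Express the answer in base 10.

216

0xF55 = 0111101010101
2450 = 0100110010010
→ ^ → 0011011000111 = 1735
→ >> 3 → 0000011011000 = 216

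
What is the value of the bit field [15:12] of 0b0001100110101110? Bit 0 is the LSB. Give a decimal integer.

v = 0001100110101110
Shift right by 12: 0001
Mask low 4 bits: 0001 = 1

1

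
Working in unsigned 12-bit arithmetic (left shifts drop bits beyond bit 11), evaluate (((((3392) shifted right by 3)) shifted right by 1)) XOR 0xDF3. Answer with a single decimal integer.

3367

3392 = 110101000000
→ shifted right by 3 → 000110101000 = 424
→ shifted right by 1 → 000011010100 = 212
0xDF3 = 110111110011
→ XOR → 110100100111 = 3367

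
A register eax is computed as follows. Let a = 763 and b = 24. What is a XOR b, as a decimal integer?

739

763 = 1011111011
24 = 0000011000
XOR → 1011100011 = 739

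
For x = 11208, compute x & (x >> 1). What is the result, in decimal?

x = 10101111001000 = 11208
x>>1 = 01010111100100
AND  = 00000111000000 = 448
(x & (x >> 1) has a 1 wherever x has two consecutive 1 bits.)

448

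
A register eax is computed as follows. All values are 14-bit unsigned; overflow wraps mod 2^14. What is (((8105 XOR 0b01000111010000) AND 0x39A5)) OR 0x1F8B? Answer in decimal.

8107

8105 = 01111110101001
0b01000111010000 = 01000111010000
→ XOR → 00111001111001 = 3705
0x39A5 = 11100110100101
→ AND → 00100000100001 = 2081
0x1F8B = 01111110001011
→ OR → 01111110101011 = 8107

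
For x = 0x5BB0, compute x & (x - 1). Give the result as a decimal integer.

x = 101101110110000 = 23472
x - 1 = 101101110101111
AND   = 101101110100000 = 23456
(x & (x - 1) clears the lowest set bit of x.)

23456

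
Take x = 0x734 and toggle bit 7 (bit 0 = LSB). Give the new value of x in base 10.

x = 011100110100
bit 7 is currently 0; toggle it via x ^ (1 << 7) = x ^ 128
→ 011110110100 = 1972

1972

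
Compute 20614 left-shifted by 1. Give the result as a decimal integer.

20614 = 0101000010000110
shift left by 1 → 1010000100001100 = 41228
(equivalently, 20614 × 2^1 = 20614 × 2)

41228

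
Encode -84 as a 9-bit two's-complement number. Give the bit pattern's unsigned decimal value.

428

84 in 9 bits: 001010100
Invert: 110101011
Add 1:  110101100 = 428
(Check: 2^9 - 84 = 512 - 84 = 428.)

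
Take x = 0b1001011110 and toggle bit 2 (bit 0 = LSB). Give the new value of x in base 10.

x = 1001011110
bit 2 is currently 1; toggle it via x ^ (1 << 2) = x ^ 4
→ 1001011010 = 602

602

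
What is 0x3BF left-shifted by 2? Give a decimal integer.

0x3BF = 001110111111
shift left by 2 → 111011111100 = 3836
(equivalently, 959 × 2^2 = 959 × 4)

3836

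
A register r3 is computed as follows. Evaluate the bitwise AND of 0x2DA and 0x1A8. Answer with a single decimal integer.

136

0x2DA = 1011011010
0x1A8 = 0110101000
AND → 0010001000 = 136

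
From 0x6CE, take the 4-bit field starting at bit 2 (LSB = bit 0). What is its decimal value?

v = 11011001110
Shift right by 2: 110110011
Mask low 4 bits: 0011 = 3

3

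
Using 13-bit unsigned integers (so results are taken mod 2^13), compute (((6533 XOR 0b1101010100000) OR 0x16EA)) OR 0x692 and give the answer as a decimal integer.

6533 = 1100110000101
0b1101010100000 = 1101010100000
→ XOR → 0001100100101 = 805
0x16EA = 1011011101010
→ OR → 1011111101111 = 6127
0x692 = 0011010010010
→ OR → 1011111111111 = 6143

6143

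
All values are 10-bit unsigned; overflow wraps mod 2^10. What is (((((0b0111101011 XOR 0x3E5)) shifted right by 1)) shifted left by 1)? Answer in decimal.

0b0111101011 = 0111101011
0x3E5 = 1111100101
→ XOR → 1000001110 = 526
→ shifted right by 1 → 0100000111 = 263
→ shifted left by 1 (mod 2^10) → 1000001110 = 526

526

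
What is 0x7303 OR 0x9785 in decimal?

0x7303 = 0111001100000011
0x9785 = 1001011110000101
 OR → 1111011110000111 = 63367

63367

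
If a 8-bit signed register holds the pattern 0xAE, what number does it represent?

-82

pattern = 10101110 (MSB is 1 ⇒ negative)
Invert: 01010001, add 1 → 01010010 = 82, so the value is -82.
(Equivalently: 174 - 2^8 = 174 - 256 = -82.)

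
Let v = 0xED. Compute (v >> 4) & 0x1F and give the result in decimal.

v = 011101101
Shift right by 4: 01110
Mask low 5 bits: 01110 = 14

14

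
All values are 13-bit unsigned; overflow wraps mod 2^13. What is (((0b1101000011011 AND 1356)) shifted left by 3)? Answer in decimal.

0b1101000011011 = 1101000011011
1356 = 0010101001100
→ AND → 0000000001000 = 8
→ shifted left by 3 (mod 2^13) → 0000001000000 = 64

64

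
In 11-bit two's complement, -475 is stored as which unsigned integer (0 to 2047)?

1573

475 in 11 bits: 00111011011
Invert: 11000100100
Add 1:  11000100101 = 1573
(Check: 2^11 - 475 = 2048 - 475 = 1573.)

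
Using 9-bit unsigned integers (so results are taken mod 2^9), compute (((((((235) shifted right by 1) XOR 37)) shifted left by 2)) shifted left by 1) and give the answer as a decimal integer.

235 = 011101011
→ shifted right by 1 → 001110101 = 117
37 = 000100101
→ XOR → 001010000 = 80
→ shifted left by 2 (mod 2^9) → 101000000 = 320
→ shifted left by 1 (mod 2^9) → 010000000 = 128

128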